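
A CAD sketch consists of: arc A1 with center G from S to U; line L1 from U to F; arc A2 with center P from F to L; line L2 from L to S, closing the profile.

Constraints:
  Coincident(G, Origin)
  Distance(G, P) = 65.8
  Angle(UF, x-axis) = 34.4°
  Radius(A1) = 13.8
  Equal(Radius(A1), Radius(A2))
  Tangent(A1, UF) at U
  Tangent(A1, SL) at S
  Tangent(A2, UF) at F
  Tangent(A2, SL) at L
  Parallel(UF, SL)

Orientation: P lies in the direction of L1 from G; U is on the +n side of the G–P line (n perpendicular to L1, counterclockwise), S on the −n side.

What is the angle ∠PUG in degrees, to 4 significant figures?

78.16°

The slot axis is L1's direction at 34.4°, so u = (cos 34.4°, sin 34.4°) = (0.8251, 0.5650) and n = (−sin 34.4°, cos 34.4°) = (-0.5650, 0.8251). G is at the origin and P lies 65.8 along u from G, so P = 65.8·u = (54.29, 37.17). Tangency of A1 to both parallel lines with radius 13.8 puts U and S at G ± 13.8·n: U = (-7.797, 11.39), S = (7.797, -11.39). Then cos ∠PUG = UP·UG / (|UP||UG|), giving 78.16°.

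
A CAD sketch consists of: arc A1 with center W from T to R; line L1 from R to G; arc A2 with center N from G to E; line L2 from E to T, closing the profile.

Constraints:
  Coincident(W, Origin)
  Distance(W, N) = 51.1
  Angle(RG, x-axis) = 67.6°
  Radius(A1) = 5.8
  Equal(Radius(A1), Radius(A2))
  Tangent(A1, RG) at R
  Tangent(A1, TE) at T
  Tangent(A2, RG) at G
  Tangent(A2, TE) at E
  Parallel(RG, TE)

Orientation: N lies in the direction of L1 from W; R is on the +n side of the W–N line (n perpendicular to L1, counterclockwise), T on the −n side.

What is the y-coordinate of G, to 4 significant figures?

49.45

The slot axis is L1's direction at 67.6°, so u = (cos 67.6°, sin 67.6°) = (0.3811, 0.9245) and n = (−sin 67.6°, cos 67.6°) = (-0.9245, 0.3811). W is at the origin and N lies 51.1 along u from W, so N = 51.1·u = (19.47, 47.24). Tangency of A1 to both parallel lines with radius 5.8 puts R and T at W ± 5.8·n: R = (-5.362, 2.210), T = (5.362, -2.210). Equal radii place G and E the same way about N: G = N + 5.8·n = (14.11, 49.45), E = N − 5.8·n = (24.84, 45.03). So G.y = 49.45.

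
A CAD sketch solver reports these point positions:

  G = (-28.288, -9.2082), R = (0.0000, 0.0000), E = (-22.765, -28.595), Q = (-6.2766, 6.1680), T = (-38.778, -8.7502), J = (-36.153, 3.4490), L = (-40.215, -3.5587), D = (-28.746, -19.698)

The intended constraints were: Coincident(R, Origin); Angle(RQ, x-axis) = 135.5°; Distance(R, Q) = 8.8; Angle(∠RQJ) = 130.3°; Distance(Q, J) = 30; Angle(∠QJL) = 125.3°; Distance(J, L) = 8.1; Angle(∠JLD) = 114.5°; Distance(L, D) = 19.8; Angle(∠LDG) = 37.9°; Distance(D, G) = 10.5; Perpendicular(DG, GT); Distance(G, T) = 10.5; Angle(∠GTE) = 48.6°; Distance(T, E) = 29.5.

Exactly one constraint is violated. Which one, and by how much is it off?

Distance(T, E) = 29.5 — off by 4.00.

R = (0.00, 0.00) ✓; RQ at 135.5° ✓; |RQ| = 8.800 ✓; ∠RQJ = 130.3° ✓; |QJ| = 30.00 ✓; ∠QJL = 125.3° ✓; |JL| = 8.100 ✓; ∠JLD = 114.5° ✓; |LD| = 19.80 ✓; ∠LDG = 37.90° ✓; |DG| = 10.50 ✓; ∠(DG, GT) = 90.00° ✓; |GT| = 10.50 ✓; ∠GTE = 48.60° ✓; |TE| = 25.50 ✗.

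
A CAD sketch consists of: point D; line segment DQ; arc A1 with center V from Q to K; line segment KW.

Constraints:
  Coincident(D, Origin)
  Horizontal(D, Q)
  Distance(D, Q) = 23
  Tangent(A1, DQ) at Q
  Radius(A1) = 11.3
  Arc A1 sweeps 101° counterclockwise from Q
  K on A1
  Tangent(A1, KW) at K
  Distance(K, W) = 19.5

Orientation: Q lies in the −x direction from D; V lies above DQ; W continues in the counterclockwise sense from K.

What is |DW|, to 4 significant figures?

36.15

D is at the origin; D and Q share the same y with |DQ| = 23.0 and Q on the −x side, so Q = (-23.00, 0.000). A1 meets DQ tangentially, so VQ is at right angles to DQ, so V = Q + (0, 11.3) = (-23.00, 11.30). On A1, Q sits at bearing -90° from V; a 101° counterclockwise sweep puts K at bearing 11°, so K = V + 11.3·(cos 11°, sin 11°) = (-11.91, 13.46). The tangent condition forces VK to be normal to KW, so KW runs along (−sin 11°, cos 11°); with |KW| = 19.5, W = (-15.63, 32.60). Then |DW| = |W − D| = 36.15.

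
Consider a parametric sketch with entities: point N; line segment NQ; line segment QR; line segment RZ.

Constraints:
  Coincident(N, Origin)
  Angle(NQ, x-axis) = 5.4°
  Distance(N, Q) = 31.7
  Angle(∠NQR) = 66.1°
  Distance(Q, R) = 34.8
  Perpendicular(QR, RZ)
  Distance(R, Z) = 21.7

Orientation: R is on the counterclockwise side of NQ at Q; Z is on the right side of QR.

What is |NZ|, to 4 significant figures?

55.23

N is at the origin; NQ runs at 5.4° with length 31.7, so Q = 31.7·(cos 5.4°, sin 5.4°) = (31.56, 2.983). ∠NQR = 66.1°, so QR runs at 5.4° + (180° − 66.1°) = 119.3° from the x-axis; with |QR| = 34.8, R = Q + 34.8·(cos 119.3°, sin 119.3°) = (14.53, 33.33). QR ⟂ RZ; with |RZ| = 21.7 on the right of QR, Z = R + 21.7·(0.8721, 0.4894) = (33.45, 43.95). Then |NZ| = |Z − N| = 55.23.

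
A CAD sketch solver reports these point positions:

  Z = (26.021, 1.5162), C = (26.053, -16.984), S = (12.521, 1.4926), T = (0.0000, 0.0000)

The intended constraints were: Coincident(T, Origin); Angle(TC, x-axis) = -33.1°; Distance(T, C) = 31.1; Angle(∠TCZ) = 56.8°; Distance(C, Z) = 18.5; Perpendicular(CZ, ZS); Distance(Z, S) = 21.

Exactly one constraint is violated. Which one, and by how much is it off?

Distance(Z, S) = 21 — off by 7.50.

T = (0.00, 0.00) ✓; TC at -33.10° ✓; |TC| = 31.10 ✓; ∠TCZ = 56.80° ✓; |CZ| = 18.50 ✓; ∠(CZ, ZS) = 90.00° ✓; |ZS| = 13.50 ✗.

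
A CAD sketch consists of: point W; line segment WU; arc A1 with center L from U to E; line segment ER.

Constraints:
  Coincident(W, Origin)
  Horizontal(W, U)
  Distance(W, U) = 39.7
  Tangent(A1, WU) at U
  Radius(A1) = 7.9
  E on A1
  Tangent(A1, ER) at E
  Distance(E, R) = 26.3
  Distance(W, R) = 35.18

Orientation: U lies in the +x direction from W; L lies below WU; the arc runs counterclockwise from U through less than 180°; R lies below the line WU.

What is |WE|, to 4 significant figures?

32.89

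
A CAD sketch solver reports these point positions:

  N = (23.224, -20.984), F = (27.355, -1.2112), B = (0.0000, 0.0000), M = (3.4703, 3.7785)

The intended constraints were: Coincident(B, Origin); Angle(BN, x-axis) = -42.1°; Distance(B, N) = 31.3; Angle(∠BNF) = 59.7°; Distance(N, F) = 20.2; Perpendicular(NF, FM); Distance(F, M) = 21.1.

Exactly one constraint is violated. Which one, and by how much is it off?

Distance(F, M) = 21.1 — off by 3.30.

B = (0.00, 0.00) ✓; BN at -42.10° ✓; |BN| = 31.30 ✓; ∠BNF = 59.70° ✓; |NF| = 20.20 ✓; ∠(NF, FM) = 90.00° ✓; |FM| = 24.40 ✗.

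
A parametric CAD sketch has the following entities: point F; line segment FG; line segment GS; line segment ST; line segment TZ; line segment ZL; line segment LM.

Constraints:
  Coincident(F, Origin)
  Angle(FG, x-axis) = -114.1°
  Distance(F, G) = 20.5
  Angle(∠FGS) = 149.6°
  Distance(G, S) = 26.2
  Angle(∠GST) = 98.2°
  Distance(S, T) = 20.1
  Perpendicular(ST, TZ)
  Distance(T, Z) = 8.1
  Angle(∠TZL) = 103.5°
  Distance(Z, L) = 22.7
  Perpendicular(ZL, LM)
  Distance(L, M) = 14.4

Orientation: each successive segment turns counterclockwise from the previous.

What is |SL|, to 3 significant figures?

13.5

F is at the origin; FG runs at -114.1° with length 20.5, so G = (-8.37, -18.7). ∠FGS = 149.6° gives GS at -83.7° from the x-axis; with |GS| = 26.2, S = (-5.50, -44.8). ∠GST = 98.2° gives ST at -1.90° from the x-axis; with |ST| = 20.1, T = (14.6, -45.4). ST is perpendicular to TZ, so TZ runs at 88.1°; with |TZ| = 8.1, Z = (14.9, -37.3). ∠TZL = 103.5° gives ZL at 165° from the x-axis; with |ZL| = 22.7, L = (-7.02, -31.3). Then |SL| = |L − S| = 13.5.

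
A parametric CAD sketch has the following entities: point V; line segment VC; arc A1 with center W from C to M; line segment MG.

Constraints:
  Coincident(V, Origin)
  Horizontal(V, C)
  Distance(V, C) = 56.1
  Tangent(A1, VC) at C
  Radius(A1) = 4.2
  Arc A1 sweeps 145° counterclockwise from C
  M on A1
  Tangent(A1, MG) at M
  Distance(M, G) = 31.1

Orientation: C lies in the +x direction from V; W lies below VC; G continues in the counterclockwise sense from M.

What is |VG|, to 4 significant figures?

83.17

V is at the origin; VC is horizontal with |VC| = 56.1 and C on the +x side, so C = (56.10, 0.000). Since A1 is tangent to VC there, WC ⟂ VC, so W = C + (0, -4.2) = (56.10, -4.200). On A1, C sits at bearing 90° from W; a 145° counterclockwise sweep puts M at bearing 235°, so M = W + 4.2·(cos 235°, sin 235°) = (53.69, -7.640). Since A1 is tangent to MG there, WM ⟂ MG, so MG runs along (−sin 235°, cos 235°); with |MG| = 31.1, G = (79.17, -25.48). Then |VG| = |G − V| = 83.17.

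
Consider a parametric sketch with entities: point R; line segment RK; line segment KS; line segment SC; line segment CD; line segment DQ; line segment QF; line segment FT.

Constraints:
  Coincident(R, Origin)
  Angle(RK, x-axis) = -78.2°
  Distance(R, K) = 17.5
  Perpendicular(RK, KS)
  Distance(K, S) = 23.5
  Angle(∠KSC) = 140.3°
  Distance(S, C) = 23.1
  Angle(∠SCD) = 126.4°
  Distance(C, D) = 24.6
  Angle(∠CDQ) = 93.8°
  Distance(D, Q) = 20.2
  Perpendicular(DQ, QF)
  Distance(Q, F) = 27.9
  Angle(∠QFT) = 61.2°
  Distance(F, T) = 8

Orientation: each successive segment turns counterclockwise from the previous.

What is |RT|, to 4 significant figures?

26.54

R is at the origin; RK runs at -78.2° with length 17.5, so K = (3.579, -17.13). RK is perpendicular to KS, so KS runs at 11.80°; with |KS| = 23.5, S = (26.58, -12.32). ∠KSC = 140.3° gives SC at 51.50° from the x-axis; with |SC| = 23.1, C = (40.96, 5.754). ∠SCD = 126.4° gives CD at 105.1° from the x-axis; with |CD| = 24.6, D = (34.55, 29.50). ∠CDQ = 93.8° gives DQ at -168.7° from the x-axis; with |DQ| = 20.2, Q = (14.75, 25.55). DQ is perpendicular to QF, so QF runs at -78.70°; with |QF| = 27.9, F = (20.21, -1.813). ∠QFT = 61.2° gives FT at 40.10° from the x-axis; with |FT| = 8.0, T = (26.33, 3.340). Then |RT| = |T − R| = 26.54.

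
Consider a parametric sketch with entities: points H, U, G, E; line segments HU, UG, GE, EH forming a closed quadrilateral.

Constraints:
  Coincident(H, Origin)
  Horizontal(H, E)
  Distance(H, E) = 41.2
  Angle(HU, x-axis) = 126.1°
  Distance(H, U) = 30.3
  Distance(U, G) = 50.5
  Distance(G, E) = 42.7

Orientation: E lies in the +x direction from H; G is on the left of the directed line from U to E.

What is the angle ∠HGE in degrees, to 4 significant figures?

51.39°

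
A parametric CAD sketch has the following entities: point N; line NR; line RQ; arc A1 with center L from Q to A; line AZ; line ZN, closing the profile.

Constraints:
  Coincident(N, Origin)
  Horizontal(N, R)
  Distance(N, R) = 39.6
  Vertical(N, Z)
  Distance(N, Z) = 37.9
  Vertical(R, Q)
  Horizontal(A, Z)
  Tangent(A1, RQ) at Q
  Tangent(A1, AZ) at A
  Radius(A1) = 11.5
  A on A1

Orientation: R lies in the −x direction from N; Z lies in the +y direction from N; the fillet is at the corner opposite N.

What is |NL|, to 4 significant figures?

38.56

N is at the origin; NR is horizontal with |NR| = 39.6 and R on the −x side, so R = (-39.60, 0.000). N and Z share the same x with |NZ| = 37.9 and Z on the +y side, so Z = (0.000, 37.90). The virtual corner opposite N is at (-39.60, 37.90). Since A1 is tangent to RQ there, LQ ⟂ RQ and since A1 is tangent to AZ there, LA ⟂ AZ, with radius 11.5, so the center L sits 11.5 in from both sides at L = (-28.10, 26.40). Then |NL| = |L − N| = 38.56.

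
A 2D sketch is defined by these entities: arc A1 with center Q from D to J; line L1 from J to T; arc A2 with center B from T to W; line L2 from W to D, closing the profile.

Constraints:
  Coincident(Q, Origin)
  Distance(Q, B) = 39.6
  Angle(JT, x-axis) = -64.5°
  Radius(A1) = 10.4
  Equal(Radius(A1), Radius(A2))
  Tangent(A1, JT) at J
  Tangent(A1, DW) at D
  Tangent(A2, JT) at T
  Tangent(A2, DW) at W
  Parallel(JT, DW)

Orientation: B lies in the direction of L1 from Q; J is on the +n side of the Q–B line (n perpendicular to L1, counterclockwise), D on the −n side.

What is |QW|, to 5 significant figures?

40.943

The slot axis is L1's direction at -64.5°, so u = (cos -64.5°, sin -64.5°) = (0.43051, -0.90259) and n = (−sin -64.5°, cos -64.5°) = (0.90259, 0.43051). Q is at the origin and B lies 39.6 along u from Q, so B = 39.6·u = (17.048, -35.742). Tangency of A1 to both parallel lines with radius 10.4 puts J and D at Q ± 10.4·n: J = (9.3869, 4.4773), D = (-9.3869, -4.4773). Equal radii place T and W the same way about B: T = B + 10.4·n = (26.435, -31.265), W = B − 10.4·n = (7.6614, -40.220). Then |QW| = |W − Q| = 40.943.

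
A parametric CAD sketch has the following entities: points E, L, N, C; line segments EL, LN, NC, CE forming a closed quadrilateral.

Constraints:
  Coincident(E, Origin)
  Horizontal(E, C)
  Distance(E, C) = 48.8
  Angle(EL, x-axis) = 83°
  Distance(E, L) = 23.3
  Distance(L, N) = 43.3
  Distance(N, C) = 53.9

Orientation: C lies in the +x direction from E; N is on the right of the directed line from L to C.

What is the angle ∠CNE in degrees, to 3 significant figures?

64.6°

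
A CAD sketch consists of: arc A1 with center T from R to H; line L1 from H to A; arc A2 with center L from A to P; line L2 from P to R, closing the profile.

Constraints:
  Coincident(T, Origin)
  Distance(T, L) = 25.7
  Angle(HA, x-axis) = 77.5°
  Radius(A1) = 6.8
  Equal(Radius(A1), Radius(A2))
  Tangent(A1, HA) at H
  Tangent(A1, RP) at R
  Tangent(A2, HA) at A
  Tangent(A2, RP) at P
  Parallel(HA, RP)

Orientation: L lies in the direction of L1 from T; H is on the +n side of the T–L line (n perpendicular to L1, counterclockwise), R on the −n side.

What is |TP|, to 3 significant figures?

26.6

Tangency of A1 to both parallel lines with radius 6.8 puts H and R at T ± 6.8·n: H = (-6.64, 1.47), R = (6.64, -1.47). Equal radii place A and P the same way about L: A = L + 6.8·n = (-1.08, 26.6), P = L − 6.8·n = (12.2, 23.6). Then |TP| = |P − T| = 26.6.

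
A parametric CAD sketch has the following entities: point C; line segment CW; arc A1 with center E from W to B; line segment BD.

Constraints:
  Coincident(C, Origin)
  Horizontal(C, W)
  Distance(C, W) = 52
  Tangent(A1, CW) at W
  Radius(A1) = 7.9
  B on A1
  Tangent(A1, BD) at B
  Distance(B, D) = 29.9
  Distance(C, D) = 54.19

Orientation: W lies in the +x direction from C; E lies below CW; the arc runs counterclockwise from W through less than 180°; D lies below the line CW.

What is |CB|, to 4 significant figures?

44.70

C is at the origin; CW is horizontal with |CW| = 52.0 and W on the +x side, so W = (52.00, 0.000). The tangent condition forces EW to be normal to CW, so E = W + (0, -7.9) = (52.00, -7.900). Since EB ⟂ BD (tangency), |ED| = √(7.9² + 29.9²) = 30.93 regardless of where B sits on A1. So D lies on both circle(C, 54.19) and circle(E, 30.93); the below-CW intersection is D = (40.10, -36.45). B is the foot of the tangent from D: B = (44.17, -6.824).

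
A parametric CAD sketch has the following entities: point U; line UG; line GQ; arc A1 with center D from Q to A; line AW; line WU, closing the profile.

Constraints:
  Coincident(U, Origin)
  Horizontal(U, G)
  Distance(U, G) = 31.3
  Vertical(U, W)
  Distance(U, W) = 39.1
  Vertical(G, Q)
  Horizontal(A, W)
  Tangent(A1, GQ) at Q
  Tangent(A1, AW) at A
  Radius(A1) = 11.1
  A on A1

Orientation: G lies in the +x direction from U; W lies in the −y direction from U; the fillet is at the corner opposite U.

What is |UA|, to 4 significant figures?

44.01

U is at the origin; U and G share the same y with |UG| = 31.3 and G on the +x side, so G = (31.30, 0.000). UW is vertical with |UW| = 39.1 and W on the −y side, so W = (0.000, -39.10). The virtual corner opposite U is at (31.30, -39.10). The tangent condition forces DQ to be normal to GQ and tangency of A1 to AW means the radius DA is perpendicular to AW, with radius 11.1, so the center D sits 11.1 in from both sides at D = (20.20, -28.00). That places the tangent points at Q = (31.30, -28.00) on GQ and A = (20.20, -39.10) on AW. Then |UA| = |A − U| = 44.01.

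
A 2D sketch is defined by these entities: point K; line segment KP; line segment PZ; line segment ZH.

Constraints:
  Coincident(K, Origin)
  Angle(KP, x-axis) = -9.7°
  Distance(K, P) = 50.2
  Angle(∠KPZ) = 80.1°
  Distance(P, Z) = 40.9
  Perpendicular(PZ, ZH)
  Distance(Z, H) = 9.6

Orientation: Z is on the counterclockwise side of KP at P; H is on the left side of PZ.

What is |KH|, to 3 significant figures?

51.3

K is at the origin; KP runs at -9.7° with length 50.2, so P = 50.2·(cos -9.7°, sin -9.7°) = (49.5, -8.46). ∠KPZ = 80.1°, so PZ runs at -9.7° + (180° − 80.1°) = 90.2° from the x-axis; with |PZ| = 40.9, Z = P + 40.9·(cos 90.2°, sin 90.2°) = (49.3, 32.4). PZ is perpendicular to ZH; with |ZH| = 9.6 on the left of PZ, H = Z + 9.6·(-1.00, -0.00349) = (39.7, 32.4). Then |KH| = |H − K| = 51.3.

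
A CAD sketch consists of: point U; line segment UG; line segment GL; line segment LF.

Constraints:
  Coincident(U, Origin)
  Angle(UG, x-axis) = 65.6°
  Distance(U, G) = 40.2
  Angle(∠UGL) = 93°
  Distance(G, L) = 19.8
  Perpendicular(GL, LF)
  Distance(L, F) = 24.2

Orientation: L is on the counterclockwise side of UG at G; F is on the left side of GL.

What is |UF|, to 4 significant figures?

27.09

U is at the origin; UG runs at 65.6° with length 40.2, so G = 40.2·(cos 65.6°, sin 65.6°) = (16.61, 36.61). ∠UGL = 93.0°, so GL runs at 65.6° + (180° − 93.0°) = 152.6° from the x-axis; with |GL| = 19.8, L = G + 19.8·(cos 152.6°, sin 152.6°) = (-0.9719, 45.72). The perpendicularity gives LF at right angles to GL; with |LF| = 24.2 on the left of GL, F = L + 24.2·(-0.4602, -0.8878) = (-12.11, 24.24). Then |UF| = |F − U| = 27.09.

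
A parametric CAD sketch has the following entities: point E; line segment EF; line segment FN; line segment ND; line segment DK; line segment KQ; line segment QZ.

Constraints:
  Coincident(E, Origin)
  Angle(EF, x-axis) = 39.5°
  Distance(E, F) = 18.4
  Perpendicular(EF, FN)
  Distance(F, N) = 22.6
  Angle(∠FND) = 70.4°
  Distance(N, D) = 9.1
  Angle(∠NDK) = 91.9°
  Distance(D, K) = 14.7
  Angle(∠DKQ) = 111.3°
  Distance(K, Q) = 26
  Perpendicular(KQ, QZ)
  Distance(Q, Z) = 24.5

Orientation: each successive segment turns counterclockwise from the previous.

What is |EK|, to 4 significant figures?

15.33

E is at the origin; EF runs at 39.5° with length 18.4, so F = (14.20, 11.70). The perpendicularity gives FN at right angles to EF, so FN runs at 129.5°; with |FN| = 22.6, N = (-0.1775, 29.14). ∠FND = 70.4° gives ND at -120.9° from the x-axis; with |ND| = 9.1, D = (-4.851, 21.33). ∠NDK = 91.9° gives DK at -32.80° from the x-axis; with |DK| = 14.7, K = (7.506, 13.37). Then |EK| = |K − E| = 15.33.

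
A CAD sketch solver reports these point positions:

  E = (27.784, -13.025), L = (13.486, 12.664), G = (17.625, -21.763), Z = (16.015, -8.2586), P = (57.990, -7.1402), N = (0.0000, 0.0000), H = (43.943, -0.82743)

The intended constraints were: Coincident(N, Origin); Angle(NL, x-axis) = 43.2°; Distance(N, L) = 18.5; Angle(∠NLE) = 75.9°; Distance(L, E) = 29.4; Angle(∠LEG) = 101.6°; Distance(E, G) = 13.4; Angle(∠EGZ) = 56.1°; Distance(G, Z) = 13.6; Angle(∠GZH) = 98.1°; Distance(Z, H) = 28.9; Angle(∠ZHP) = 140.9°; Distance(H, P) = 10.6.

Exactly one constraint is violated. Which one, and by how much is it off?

Distance(H, P) = 10.6 — off by 4.80.

N = (0.00, 0.00) ✓; NL at 43.20° ✓; |NL| = 18.50 ✓; ∠NLE = 75.90° ✓; |LE| = 29.40 ✓; ∠LEG = 101.6° ✓; |EG| = 13.40 ✓; ∠EGZ = 56.10° ✓; |GZ| = 13.60 ✓; ∠GZH = 98.10° ✓; |ZH| = 28.90 ✓; ∠ZHP = 140.9° ✓; |HP| = 15.40 ✗.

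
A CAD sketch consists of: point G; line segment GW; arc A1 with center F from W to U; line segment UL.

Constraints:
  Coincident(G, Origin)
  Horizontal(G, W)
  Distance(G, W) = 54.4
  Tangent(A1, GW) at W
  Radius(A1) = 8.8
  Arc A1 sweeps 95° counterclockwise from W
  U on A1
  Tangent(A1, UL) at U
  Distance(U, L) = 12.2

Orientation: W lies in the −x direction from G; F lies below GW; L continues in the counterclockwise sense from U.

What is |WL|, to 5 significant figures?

23.046

G is at the origin; GW is horizontal with |GW| = 54.4 and W on the −x side, so W = (-54.400, 0.0000). A1 meets GW tangentially, so FW is at right angles to GW, so F = W + (0, -8.8) = (-54.400, -8.8000). On A1, W sits at bearing 90° from F; a 95° counterclockwise sweep puts U at bearing 185°, so U = F + 8.8·(cos 185°, sin 185°) = (-63.167, -9.5670). The tangent condition forces FU to be normal to UL, so UL runs along (−sin 185°, cos 185°); with |UL| = 12.2, L = (-62.103, -21.721). Then |WL| = |L − W| = 23.046.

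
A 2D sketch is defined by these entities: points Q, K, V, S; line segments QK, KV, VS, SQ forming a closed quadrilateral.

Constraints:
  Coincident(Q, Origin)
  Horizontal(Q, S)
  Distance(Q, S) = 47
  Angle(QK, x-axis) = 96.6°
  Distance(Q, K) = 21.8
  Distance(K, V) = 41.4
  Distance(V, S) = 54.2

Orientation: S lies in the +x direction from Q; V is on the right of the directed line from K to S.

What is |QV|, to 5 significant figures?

20.038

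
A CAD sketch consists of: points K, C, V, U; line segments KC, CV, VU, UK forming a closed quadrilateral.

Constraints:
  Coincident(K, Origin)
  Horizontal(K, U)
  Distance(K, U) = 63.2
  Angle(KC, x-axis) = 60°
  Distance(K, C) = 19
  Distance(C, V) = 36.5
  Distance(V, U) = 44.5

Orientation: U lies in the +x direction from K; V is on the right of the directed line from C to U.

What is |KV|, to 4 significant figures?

28.53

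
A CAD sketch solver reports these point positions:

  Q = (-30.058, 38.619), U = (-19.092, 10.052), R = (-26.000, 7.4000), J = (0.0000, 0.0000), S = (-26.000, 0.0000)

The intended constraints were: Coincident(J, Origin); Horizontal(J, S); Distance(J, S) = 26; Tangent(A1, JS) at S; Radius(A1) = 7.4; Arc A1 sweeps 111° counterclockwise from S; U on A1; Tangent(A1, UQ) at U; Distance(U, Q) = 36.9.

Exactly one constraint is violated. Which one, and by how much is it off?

Distance(U, Q) = 36.9 — off by 6.30.

J = (0.00, 0.00) ✓; J.y = 0.00, S.y = 0.00 ✓; |JS| = 26.00 ✓; ∠(RS, SJ) = 90.00° ✓; |RS| = 7.400 ✓; bearing(R→U) − bearing(R→S) = 111.0° ✓; |RU| = 7.400 ✓; ∠(RU, UQ) = 90.00° ✓; |UQ| = 30.60 ✗.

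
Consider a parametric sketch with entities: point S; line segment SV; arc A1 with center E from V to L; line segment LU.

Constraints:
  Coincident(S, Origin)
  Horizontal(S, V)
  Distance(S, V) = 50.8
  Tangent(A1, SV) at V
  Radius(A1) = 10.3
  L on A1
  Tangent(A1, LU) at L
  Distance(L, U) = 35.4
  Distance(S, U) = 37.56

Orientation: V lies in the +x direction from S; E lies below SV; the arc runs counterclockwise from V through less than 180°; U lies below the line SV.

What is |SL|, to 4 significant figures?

42.95

S is at the origin; SV is horizontal with |SV| = 50.8 and V on the +x side, so V = (50.80, 0.000). Since A1 is tangent to SV there, EV ⟂ SV, so E = V + (0, -10.3) = (50.80, -10.30). Since EL ⟂ LU (tangency), |EU| = √(10.3² + 35.4²) = 36.87 regardless of where L sits on A1. So U lies on both circle(S, 37.56) and circle(E, 36.87); the below-SV intersection is U = (20.58, -31.42). L is the foot of the tangent from U: L = (42.78, -3.842).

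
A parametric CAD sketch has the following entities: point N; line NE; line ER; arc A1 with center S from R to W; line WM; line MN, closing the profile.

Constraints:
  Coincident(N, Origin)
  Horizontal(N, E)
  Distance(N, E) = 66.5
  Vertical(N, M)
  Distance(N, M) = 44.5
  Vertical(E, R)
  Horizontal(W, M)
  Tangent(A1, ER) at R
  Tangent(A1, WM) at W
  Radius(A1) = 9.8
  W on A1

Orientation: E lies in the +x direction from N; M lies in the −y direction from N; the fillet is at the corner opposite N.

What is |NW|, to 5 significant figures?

72.077

N is at the origin; NE is horizontal with |NE| = 66.5 and E on the +x side, so E = (66.500, 0.0000). NM is vertical with |NM| = 44.5 and M on the −y side, so M = (0.0000, -44.500). The virtual corner opposite N is at (66.500, -44.500). Tangency of A1 to ER means the radius SR is perpendicular to ER and A1 meets WM tangentially, so SW is at right angles to WM, with radius 9.8, so the center S sits 9.8 in from both sides at S = (56.700, -34.700). That places the tangent points at R = (66.500, -34.700) on ER and W = (56.700, -44.500) on WM. Then |NW| = |W − N| = 72.077.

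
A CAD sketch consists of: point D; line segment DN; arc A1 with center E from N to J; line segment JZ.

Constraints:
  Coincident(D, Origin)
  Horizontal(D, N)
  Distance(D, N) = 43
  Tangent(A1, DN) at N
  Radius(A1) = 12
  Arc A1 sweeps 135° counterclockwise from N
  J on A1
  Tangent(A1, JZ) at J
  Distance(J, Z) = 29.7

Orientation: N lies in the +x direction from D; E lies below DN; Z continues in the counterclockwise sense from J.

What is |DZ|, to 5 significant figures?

69.305

D is at the origin; DN is horizontal with |DN| = 43.0 and N on the +x side, so N = (43.000, 0.0000). Tangency of A1 to DN means the radius EN is perpendicular to DN, so E = N + (0, -12) = (43.000, -12.000). On A1, N sits at bearing 90° from E; a 135° counterclockwise sweep puts J at bearing 225°, so J = E + 12.0·(cos 225°, sin 225°) = (34.515, -20.485). Tangency of A1 to JZ means the radius EJ is perpendicular to JZ, so JZ runs along (−sin 225°, cos 225°); with |JZ| = 29.7, Z = (55.516, -41.486). Then |DZ| = |Z − D| = 69.305.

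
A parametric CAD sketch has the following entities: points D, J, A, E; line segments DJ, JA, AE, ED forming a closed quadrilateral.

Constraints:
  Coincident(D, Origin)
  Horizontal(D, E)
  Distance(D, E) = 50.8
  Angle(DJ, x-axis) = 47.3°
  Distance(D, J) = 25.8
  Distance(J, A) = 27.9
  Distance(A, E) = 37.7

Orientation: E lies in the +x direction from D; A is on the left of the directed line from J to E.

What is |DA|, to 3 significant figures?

53.5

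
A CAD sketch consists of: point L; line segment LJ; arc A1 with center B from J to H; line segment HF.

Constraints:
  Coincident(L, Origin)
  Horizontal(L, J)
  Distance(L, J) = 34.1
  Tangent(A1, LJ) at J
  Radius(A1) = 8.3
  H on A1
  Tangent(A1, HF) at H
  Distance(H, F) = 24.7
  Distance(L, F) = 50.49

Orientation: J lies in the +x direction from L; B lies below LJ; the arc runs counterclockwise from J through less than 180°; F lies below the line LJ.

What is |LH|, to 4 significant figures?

29.12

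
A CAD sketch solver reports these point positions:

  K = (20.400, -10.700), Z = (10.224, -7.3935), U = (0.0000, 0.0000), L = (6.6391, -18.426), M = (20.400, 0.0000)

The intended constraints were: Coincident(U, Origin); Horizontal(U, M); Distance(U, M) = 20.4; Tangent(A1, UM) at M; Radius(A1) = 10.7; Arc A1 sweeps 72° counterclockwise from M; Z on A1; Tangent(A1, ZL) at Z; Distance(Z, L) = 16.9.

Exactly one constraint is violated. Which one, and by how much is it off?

Distance(Z, L) = 16.9 — off by 5.30.

U = (0.00, 0.00) ✓; U.y = 0.00, M.y = 0.00 ✓; |UM| = 20.40 ✓; ∠(KM, MU) = 90.00° ✓; |KM| = 10.70 ✓; bearing(K→Z) − bearing(K→M) = 72.00° ✓; |KZ| = 10.70 ✓; ∠(KZ, ZL) = 90.00° ✓; |ZL| = 11.60 ✗.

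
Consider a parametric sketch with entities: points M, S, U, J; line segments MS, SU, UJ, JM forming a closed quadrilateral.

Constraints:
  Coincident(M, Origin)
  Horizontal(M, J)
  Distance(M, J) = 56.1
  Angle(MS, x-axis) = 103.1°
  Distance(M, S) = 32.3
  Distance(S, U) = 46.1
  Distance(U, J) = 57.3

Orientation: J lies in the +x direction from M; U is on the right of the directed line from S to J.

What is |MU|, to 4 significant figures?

13.98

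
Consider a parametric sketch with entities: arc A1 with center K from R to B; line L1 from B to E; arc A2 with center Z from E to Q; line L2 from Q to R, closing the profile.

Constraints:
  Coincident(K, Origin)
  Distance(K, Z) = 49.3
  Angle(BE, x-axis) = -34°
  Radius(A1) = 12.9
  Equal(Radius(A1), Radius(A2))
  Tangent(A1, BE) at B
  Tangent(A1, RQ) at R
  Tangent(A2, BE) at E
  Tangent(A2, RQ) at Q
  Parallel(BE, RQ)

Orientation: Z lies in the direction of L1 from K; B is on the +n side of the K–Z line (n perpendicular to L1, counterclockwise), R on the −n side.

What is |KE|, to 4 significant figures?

50.96

The slot axis is L1's direction at -34.0°, so u = (cos -34.0°, sin -34.0°) = (0.8290, -0.5592) and n = (−sin -34.0°, cos -34.0°) = (0.5592, 0.8290). K is at the origin and Z lies 49.3 along u from K, so Z = 49.3·u = (40.87, -27.57). Tangency of A1 to both parallel lines with radius 12.9 puts B and R at K ± 12.9·n: B = (7.214, 10.69), R = (-7.214, -10.69). Equal radii place E and Q the same way about Z: E = Z + 12.9·n = (48.09, -16.87), Q = Z − 12.9·n = (33.66, -38.26). Then |KE| = |E − K| = 50.96.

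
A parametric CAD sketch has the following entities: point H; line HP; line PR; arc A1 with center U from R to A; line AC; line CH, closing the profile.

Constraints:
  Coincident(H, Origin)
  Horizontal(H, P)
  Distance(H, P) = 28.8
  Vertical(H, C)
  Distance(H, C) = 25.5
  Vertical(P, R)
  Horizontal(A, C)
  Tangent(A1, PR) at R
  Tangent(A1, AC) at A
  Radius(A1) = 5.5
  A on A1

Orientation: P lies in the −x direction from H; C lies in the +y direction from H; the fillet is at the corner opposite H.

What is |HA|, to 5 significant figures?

34.542

The virtual corner opposite H is at (-28.800, 25.500). The tangent condition forces UR to be normal to PR and tangency of A1 to AC means the radius UA is perpendicular to AC, with radius 5.5, so the center U sits 5.5 in from both sides at U = (-23.300, 20.000). That places the tangent points at R = (-28.800, 20.000) on PR and A = (-23.300, 25.500) on AC. Then |HA| = |A − H| = 34.542.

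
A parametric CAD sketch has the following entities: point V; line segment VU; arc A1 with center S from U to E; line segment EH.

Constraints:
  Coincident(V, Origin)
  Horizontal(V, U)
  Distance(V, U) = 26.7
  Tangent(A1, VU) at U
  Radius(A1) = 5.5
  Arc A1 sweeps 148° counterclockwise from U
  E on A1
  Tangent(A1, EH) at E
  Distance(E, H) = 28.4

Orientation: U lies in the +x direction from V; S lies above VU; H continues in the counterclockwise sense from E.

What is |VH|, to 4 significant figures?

25.81

V is at the origin; V and U share the same y with |VU| = 26.7 and U on the +x side, so U = (26.70, 0.000). Since A1 is tangent to VU there, SU ⟂ VU, so S = U + (0, 5.5) = (26.70, 5.500). On A1, U sits at bearing -90° from S; a 148° counterclockwise sweep puts E at bearing 58°, so E = S + 5.5·(cos 58°, sin 58°) = (29.61, 10.16). The tangent condition forces SE to be normal to EH, so EH runs along (−sin 58°, cos 58°); with |EH| = 28.4, H = (5.530, 25.21). Then |VH| = |H − V| = 25.81.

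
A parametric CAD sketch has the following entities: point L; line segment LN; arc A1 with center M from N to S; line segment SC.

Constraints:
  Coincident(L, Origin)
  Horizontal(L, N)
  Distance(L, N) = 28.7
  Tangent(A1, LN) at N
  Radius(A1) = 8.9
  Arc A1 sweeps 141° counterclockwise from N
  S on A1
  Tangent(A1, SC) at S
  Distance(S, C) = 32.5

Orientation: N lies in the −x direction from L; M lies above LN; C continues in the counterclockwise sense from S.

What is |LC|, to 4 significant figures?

60.45

L is at the origin; L and N share the same y with |LN| = 28.7 and N on the −x side, so N = (-28.70, 0.000). The tangent condition forces MN to be normal to LN, so M = N + (0, 8.9) = (-28.70, 8.900). On A1, N sits at bearing -90° from M; a 141° counterclockwise sweep puts S at bearing 51°, so S = M + 8.9·(cos 51°, sin 51°) = (-23.10, 15.82). Tangency of A1 to SC means the radius MS is perpendicular to SC, so SC runs along (−sin 51°, cos 51°); with |SC| = 32.5, C = (-48.36, 36.27). Then |LC| = |C − L| = 60.45.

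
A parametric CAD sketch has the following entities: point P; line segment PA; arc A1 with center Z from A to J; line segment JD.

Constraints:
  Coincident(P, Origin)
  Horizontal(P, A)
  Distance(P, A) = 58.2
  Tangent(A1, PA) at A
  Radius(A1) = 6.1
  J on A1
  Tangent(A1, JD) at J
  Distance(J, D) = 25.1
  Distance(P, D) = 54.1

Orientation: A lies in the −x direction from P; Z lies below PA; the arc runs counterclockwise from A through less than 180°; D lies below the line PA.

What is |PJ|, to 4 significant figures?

63.54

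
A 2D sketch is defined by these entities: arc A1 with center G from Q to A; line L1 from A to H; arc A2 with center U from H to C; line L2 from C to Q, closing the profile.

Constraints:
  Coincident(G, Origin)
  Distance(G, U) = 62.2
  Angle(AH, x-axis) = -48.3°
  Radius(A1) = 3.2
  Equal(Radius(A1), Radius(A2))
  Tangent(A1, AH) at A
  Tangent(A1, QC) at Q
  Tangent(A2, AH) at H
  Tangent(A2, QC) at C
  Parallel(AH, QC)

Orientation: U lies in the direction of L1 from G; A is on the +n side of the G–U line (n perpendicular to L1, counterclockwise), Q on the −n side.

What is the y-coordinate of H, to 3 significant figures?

-44.3

The slot axis is L1's direction at -48.3°, so u = (cos -48.3°, sin -48.3°) = (0.665, -0.747) and n = (−sin -48.3°, cos -48.3°) = (0.747, 0.665). G is at the origin and U lies 62.2 along u from G, so U = 62.2·u = (41.4, -46.4). Tangency of A1 to both parallel lines with radius 3.2 puts A and Q at G ± 3.2·n: A = (2.39, 2.13), Q = (-2.39, -2.13). Equal radii place H and C the same way about U: H = U + 3.2·n = (43.8, -44.3), C = U − 3.2·n = (39.0, -48.6). So H.y = -44.3.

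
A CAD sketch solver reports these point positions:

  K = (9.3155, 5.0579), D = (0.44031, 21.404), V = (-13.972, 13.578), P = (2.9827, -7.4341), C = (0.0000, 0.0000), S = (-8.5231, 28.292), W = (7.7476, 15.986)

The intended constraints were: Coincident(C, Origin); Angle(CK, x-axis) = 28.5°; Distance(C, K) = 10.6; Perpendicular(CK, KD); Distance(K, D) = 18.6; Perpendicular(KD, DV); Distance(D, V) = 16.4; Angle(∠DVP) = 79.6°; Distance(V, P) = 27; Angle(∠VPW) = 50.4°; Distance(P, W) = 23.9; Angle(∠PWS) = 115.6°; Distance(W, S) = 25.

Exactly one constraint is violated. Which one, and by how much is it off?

Distance(W, S) = 25 — off by 4.60.

C = (0.00, 0.00) ✓; CK at 28.50° ✓; |CK| = 10.60 ✓; ∠(CK, KD) = 90.00° ✓; |KD| = 18.60 ✓; ∠(KD, DV) = 90.00° ✓; |DV| = 16.40 ✓; ∠DVP = 79.60° ✓; |VP| = 27.00 ✓; ∠VPW = 50.40° ✓; |PW| = 23.90 ✓; ∠PWS = 115.6° ✓; |WS| = 20.40 ✗.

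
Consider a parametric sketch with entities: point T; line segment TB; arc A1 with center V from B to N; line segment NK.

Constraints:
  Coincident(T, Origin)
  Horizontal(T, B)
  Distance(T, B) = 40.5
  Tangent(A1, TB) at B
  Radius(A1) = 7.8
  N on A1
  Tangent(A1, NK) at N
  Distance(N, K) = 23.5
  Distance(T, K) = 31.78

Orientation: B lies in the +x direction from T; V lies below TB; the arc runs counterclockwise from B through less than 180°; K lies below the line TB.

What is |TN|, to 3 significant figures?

34.1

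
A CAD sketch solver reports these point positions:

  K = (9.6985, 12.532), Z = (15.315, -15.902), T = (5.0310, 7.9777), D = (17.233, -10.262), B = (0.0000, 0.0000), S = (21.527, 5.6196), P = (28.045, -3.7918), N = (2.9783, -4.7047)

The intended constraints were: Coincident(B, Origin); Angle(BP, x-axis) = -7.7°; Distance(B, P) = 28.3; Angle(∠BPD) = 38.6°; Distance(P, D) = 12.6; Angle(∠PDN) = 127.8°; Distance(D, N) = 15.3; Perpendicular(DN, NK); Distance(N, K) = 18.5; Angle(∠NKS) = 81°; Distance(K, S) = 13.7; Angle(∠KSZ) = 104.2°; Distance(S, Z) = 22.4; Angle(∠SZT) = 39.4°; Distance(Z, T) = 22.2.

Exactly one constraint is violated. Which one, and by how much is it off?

Distance(Z, T) = 22.2 — off by 3.80.

B = (0.00, 0.00) ✓; BP at -7.700° ✓; |BP| = 28.30 ✓; ∠BPD = 38.60° ✓; |PD| = 12.60 ✓; ∠PDN = 127.8° ✓; |DN| = 15.30 ✓; ∠(DN, NK) = 90.00° ✓; |NK| = 18.50 ✓; ∠NKS = 81.00° ✓; |KS| = 13.70 ✓; ∠KSZ = 104.2° ✓; |SZ| = 22.40 ✓; ∠SZT = 39.40° ✓; |ZT| = 26.00 ✗.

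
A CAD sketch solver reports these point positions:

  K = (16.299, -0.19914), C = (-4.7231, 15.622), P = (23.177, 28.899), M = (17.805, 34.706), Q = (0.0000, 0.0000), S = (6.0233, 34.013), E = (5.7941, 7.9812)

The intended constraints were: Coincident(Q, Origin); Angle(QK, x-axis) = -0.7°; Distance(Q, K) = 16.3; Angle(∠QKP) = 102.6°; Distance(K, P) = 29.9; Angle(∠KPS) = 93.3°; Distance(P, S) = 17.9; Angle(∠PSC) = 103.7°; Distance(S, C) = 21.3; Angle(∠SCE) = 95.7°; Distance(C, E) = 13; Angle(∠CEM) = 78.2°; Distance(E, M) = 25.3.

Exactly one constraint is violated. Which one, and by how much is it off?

Distance(E, M) = 25.3 — off by 4.00.

Q = (0.00, 0.00) ✓; QK at -0.7000° ✓; |QK| = 16.30 ✓; ∠QKP = 102.6° ✓; |KP| = 29.90 ✓; ∠KPS = 93.30° ✓; |PS| = 17.90 ✓; ∠PSC = 103.7° ✓; |SC| = 21.30 ✓; ∠SCE = 95.70° ✓; |CE| = 13.00 ✓; ∠CEM = 78.20° ✓; |EM| = 29.30 ✗.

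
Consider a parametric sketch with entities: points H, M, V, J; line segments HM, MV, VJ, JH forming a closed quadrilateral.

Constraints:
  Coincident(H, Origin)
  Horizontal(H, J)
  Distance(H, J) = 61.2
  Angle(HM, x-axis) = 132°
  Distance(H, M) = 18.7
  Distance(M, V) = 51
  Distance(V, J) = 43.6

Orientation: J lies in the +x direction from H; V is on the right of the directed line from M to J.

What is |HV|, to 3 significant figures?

32.3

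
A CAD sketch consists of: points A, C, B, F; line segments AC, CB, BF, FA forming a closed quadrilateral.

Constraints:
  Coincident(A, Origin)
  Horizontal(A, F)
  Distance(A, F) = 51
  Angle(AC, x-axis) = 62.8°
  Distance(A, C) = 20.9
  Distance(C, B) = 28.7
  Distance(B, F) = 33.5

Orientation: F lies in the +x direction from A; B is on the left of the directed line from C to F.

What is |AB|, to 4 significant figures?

46.75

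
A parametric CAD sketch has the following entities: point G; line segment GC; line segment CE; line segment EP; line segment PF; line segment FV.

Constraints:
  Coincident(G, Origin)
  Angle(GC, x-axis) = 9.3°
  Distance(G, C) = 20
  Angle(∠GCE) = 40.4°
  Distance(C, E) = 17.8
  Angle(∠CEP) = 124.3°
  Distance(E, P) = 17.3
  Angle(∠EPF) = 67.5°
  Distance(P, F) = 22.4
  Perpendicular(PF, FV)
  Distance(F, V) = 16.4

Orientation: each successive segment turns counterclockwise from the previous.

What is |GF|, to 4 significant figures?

11.28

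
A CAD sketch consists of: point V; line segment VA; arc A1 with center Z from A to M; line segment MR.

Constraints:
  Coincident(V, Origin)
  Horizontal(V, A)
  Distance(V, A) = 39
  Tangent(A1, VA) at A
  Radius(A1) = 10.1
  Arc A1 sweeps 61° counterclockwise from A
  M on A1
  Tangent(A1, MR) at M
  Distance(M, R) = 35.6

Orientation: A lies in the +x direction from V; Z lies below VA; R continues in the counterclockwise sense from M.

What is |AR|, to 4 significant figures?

44.74

On A1, A sits at bearing 90° from Z; a 61° counterclockwise sweep puts M at bearing 151°, so M = Z + 10.1·(cos 151°, sin 151°) = (30.17, -5.203). The tangent condition forces ZM to be normal to MR, so MR runs along (−sin 151°, cos 151°); with |MR| = 35.6, R = (12.91, -36.34). Then |AR| = |R − A| = 44.74.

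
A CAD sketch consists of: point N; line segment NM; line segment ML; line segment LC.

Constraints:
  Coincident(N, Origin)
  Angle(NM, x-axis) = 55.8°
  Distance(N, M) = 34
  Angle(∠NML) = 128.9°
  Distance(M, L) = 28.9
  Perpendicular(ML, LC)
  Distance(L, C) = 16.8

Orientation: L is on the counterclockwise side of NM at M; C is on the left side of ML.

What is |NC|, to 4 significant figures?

51.17

N is at the origin; NM runs at 55.8° with length 34.0, so M = 34.0·(cos 55.8°, sin 55.8°) = (19.11, 28.12). ∠NML = 128.9°, so ML runs at 55.8° + (180° − 128.9°) = 106.9° from the x-axis; with |ML| = 28.9, L = M + 28.9·(cos 106.9°, sin 106.9°) = (10.71, 55.77). ML ⟂ LC; with |LC| = 16.8 on the left of ML, C = L + 16.8·(-0.9568, -0.2907) = (-5.365, 50.89). Then |NC| = |C − N| = 51.17.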